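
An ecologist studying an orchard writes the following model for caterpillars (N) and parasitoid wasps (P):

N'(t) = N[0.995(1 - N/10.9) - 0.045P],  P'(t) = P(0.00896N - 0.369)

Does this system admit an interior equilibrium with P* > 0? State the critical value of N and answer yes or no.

The predator equation gives dP/dt > 0 only when N > 0.369/0.00896 = 41.2.
Without the predator, N → K = 10.9. Since 10.9 < 41.2, the predator cannot invade.

Threshold N = 41.2; K < 41.2, so no, the predator goes extinct.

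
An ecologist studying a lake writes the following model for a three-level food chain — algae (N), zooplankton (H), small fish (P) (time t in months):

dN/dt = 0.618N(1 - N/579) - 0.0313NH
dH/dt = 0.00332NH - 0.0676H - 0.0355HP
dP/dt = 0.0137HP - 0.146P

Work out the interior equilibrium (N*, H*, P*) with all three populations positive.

From dP/dt = 0: 0.0137H* = 0.146, so H* = 10.7.
From dN/dt = 0: 0.618(1 - N*/579) = 0.0313·10.7, giving N* = 579·(1 - 0.54) = 266.
From dH/dt = 0: 0.00332·266 - 0.0676 = 0.0355P*, so P* = 0.817/0.0355 = 23.

N* ≈ 266, H* ≈ 10.7, P* ≈ 23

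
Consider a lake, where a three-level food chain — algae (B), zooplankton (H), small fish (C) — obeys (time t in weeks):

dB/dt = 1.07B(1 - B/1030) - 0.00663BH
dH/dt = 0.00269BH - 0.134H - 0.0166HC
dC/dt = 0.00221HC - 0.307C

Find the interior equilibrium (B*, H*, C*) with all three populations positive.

B* ≈ 143, H* ≈ 139, C* ≈ 15.2

From dC/dt = 0: 0.00221H* = 0.307, so H* = 139.
From dB/dt = 0: 1.07(1 - B*/1030) = 0.00663·139, giving B* = 1030·(1 - 0.861) = 143.
From dH/dt = 0: 0.00269·143 - 0.134 = 0.0166C*, so C* = 0.252/0.0166 = 15.2.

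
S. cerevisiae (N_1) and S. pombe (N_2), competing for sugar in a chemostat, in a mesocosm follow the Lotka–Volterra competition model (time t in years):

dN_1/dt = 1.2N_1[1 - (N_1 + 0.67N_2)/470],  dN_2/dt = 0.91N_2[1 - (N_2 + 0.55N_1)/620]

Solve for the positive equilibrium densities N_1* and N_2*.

Setting both brackets to zero gives the nullclines N_1 + 0.67N_2 = 470 and 0.55N_1 + N_2 = 620.
Substituting N_2 = 620 - 0.55N_1 into the first: N_1(1 - 0.67·0.55) = 470 - 0.67·620.
So N_1* = 54.6/0.631 = 86.5, and then N_2* = 620 - 0.55·86.5 = 572.

N_1* ≈ 86.5, N_2* ≈ 572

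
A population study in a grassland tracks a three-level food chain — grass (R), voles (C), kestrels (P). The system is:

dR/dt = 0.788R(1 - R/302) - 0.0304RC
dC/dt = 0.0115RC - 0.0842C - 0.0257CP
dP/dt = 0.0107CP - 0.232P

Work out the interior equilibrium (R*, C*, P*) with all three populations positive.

R* ≈ 49.4, C* ≈ 21.7, P* ≈ 18.8

From dP/dt = 0: 0.0107C* = 0.232, so C* = 21.7.
From dR/dt = 0: 0.788(1 - R*/302) = 0.0304·21.7, giving R* = 302·(1 - 0.836) = 49.4.
From dC/dt = 0: 0.0115·49.4 - 0.0842 = 0.0257P*, so P* = 0.484/0.0257 = 18.8.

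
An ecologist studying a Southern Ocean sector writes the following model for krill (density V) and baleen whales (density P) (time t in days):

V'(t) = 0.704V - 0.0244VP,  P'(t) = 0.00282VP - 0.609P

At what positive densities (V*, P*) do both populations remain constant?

Set dP/dt = 0 with P > 0: 0.00282V - 0.609 = 0, so V* = 0.609/0.00282 = 216.
Set dV/dt = 0 with V > 0: 0.704 - 0.0244P = 0, so P* = 0.704/0.0244 = 28.9.

V* ≈ 216, P* ≈ 28.9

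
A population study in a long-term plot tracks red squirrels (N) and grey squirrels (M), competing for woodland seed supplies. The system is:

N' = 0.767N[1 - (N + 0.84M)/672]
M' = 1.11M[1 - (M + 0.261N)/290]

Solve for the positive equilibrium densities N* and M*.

Setting both brackets to zero gives the nullclines N + 0.84M = 672 and 0.261N + M = 290.
Substituting M = 290 - 0.261N into the first: N(1 - 0.84·0.261) = 672 - 0.84·290.
So N* = 428/0.781 = 549, and then M* = 290 - 0.261·549 = 147.

N* ≈ 549, M* ≈ 147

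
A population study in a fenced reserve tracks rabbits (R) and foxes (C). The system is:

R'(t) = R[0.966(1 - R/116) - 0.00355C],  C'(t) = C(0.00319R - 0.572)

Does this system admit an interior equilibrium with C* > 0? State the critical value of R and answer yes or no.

The predator equation gives dC/dt > 0 only when R > 0.572/0.00319 = 179.
Without the predator, R → K = 116. Since 116 < 179, the predator cannot invade.

Threshold R = 179; K < 179, so no, the predator goes extinct.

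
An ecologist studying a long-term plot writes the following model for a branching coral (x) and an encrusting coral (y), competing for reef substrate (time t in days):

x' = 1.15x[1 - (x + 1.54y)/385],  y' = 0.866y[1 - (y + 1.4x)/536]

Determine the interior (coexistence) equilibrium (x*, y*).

Setting both brackets to zero gives the nullclines x + 1.54y = 385 and 1.4x + y = 536.
Substituting y = 536 - 1.4x into the first: x(1 - 1.54·1.4) = 385 - 1.54·536.
So x* = -440/-1.16 = 381, and then y* = 536 - 1.4·381 = 2.6.

x* ≈ 381, y* ≈ 2.6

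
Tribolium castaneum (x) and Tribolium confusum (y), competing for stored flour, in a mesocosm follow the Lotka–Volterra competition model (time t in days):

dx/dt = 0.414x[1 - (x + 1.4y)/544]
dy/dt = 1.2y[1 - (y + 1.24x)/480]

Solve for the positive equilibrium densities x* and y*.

x* ≈ 174, y* ≈ 264

Setting both brackets to zero gives the nullclines x + 1.4y = 544 and 1.24x + y = 480.
Substituting y = 480 - 1.24x into the first: x(1 - 1.4·1.24) = 544 - 1.4·480.
So x* = -128/-0.736 = 174, and then y* = 480 - 1.24·174 = 264.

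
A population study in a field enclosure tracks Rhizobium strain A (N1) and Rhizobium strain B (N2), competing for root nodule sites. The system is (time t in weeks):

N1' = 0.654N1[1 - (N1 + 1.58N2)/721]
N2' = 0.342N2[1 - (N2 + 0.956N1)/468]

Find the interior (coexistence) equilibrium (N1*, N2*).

N1* ≈ 36.1, N2* ≈ 433

Setting both brackets to zero gives the nullclines N1 + 1.58N2 = 721 and 0.956N1 + N2 = 468.
Substituting N2 = 468 - 0.956N1 into the first: N1(1 - 1.58·0.956) = 721 - 1.58·468.
So N1* = -18.4/-0.51 = 36.1, and then N2* = 468 - 0.956·36.1 = 433.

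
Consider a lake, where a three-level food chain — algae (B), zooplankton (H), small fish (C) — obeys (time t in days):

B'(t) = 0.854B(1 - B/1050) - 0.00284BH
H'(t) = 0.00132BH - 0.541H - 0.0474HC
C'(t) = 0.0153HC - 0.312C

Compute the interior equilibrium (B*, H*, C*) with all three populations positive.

B* ≈ 979, H* ≈ 20.4, C* ≈ 15.8

From dC/dt = 0: 0.0153H* = 0.312, so H* = 20.4.
From dB/dt = 0: 0.854(1 - B*/1050) = 0.00284·20.4, giving B* = 1050·(1 - 0.0678) = 979.
From dH/dt = 0: 0.00132·979 - 0.541 = 0.0474C*, so C* = 0.751/0.0474 = 15.8.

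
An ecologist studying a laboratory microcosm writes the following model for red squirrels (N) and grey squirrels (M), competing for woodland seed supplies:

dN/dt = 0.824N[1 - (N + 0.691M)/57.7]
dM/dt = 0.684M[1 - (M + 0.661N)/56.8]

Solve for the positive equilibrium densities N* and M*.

Setting both brackets to zero gives the nullclines N + 0.691M = 57.7 and 0.661N + M = 56.8.
Substituting M = 56.8 - 0.661N into the first: N(1 - 0.691·0.661) = 57.7 - 0.691·56.8.
So N* = 18.5/0.543 = 34, and then M* = 56.8 - 0.661·34 = 34.3.

N* ≈ 34, M* ≈ 34.3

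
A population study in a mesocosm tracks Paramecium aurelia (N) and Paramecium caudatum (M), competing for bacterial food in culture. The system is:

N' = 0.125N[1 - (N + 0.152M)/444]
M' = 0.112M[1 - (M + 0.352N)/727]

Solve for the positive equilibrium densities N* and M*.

Setting both brackets to zero gives the nullclines N + 0.152M = 444 and 0.352N + M = 727.
Substituting M = 727 - 0.352N into the first: N(1 - 0.152·0.352) = 444 - 0.152·727.
So N* = 333/0.946 = 352, and then M* = 727 - 0.352·352 = 603.

N* ≈ 352, M* ≈ 603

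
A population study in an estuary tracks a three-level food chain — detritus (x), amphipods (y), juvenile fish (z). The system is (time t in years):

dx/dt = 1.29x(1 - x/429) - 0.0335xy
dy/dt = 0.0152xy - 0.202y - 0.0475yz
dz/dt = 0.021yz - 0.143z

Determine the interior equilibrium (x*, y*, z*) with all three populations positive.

x* ≈ 353, y* ≈ 6.81, z* ≈ 109

From dz/dt = 0: 0.021y* = 0.143, so y* = 6.81.
From dx/dt = 0: 1.29(1 - x*/429) = 0.0335·6.81, giving x* = 429·(1 - 0.177) = 353.
From dy/dt = 0: 0.0152·353 - 0.202 = 0.0475z*, so z* = 5.17/0.0475 = 109.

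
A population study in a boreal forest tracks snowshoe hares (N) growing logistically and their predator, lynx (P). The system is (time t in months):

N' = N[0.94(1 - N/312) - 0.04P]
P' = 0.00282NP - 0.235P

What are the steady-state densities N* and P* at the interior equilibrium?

N* ≈ 83.3, P* ≈ 17.2

From dP/dt = 0 with P > 0: 0.00282N* = 0.235, so N* = 83.3.
Substitute into dN/dt = 0: 0.94(1 - 83.3/312) = 0.04P*.
The bracket is 0.733, giving P* = 0.689/0.04 = 17.2.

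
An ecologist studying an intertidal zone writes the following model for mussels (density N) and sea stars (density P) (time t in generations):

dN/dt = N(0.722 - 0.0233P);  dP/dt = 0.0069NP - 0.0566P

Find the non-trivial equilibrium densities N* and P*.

N* ≈ 8.2, P* ≈ 31

Set dP/dt = 0 with P > 0: 0.0069N - 0.0566 = 0, so N* = 0.0566/0.0069 = 8.2.
Set dN/dt = 0 with N > 0: 0.722 - 0.0233P = 0, so P* = 0.722/0.0233 = 31.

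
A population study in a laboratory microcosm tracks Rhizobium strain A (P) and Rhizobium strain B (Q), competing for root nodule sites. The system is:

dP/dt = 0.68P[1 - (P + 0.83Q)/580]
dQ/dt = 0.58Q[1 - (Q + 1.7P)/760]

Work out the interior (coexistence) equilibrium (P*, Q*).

Setting both brackets to zero gives the nullclines P + 0.83Q = 580 and 1.7P + Q = 760.
Substituting Q = 760 - 1.7P into the first: P(1 - 0.83·1.7) = 580 - 0.83·760.
So P* = -50.8/-0.411 = 124, and then Q* = 760 - 1.7·124 = 550.

P* ≈ 124, Q* ≈ 550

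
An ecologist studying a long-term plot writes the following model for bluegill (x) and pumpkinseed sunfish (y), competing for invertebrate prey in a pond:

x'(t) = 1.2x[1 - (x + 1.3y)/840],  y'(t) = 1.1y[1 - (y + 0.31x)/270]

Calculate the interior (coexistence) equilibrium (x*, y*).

Setting both brackets to zero gives the nullclines x + 1.3y = 840 and 0.31x + y = 270.
Substituting y = 270 - 0.31x into the first: x(1 - 1.3·0.31) = 840 - 1.3·270.
So x* = 489/0.597 = 819, and then y* = 270 - 0.31·819 = 16.1.

x* ≈ 819, y* ≈ 16.1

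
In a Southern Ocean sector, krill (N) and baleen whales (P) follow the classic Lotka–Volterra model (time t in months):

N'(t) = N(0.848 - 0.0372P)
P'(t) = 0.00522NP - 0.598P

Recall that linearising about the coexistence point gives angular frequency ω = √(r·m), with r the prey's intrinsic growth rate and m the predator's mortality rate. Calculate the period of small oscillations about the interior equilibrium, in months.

Here r = 0.848 and m = 0.598, so r·m = 0.507.
ω = √0.507 = 0.712 per month, hence T = 2π/ω ≈ 8.82 months.

T ≈ 8.82 months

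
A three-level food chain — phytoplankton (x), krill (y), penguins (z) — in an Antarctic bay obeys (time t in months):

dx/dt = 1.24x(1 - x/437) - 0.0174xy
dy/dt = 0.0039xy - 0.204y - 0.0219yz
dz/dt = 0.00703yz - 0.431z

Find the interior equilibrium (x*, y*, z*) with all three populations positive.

From dz/dt = 0: 0.00703y* = 0.431, so y* = 61.3.
From dx/dt = 0: 1.24(1 - x*/437) = 0.0174·61.3, giving x* = 437·(1 - 0.86) = 61.
From dy/dt = 0: 0.0039·61 - 0.204 = 0.0219z*, so z* = 0.0341/0.0219 = 1.56.

x* ≈ 61, y* ≈ 61.3, z* ≈ 1.56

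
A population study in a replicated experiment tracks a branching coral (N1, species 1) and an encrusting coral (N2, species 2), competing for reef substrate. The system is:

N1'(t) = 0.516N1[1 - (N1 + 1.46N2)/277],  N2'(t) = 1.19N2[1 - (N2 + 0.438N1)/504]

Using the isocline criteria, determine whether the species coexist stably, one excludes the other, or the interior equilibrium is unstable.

Compare the nullcline intercepts: K1/α12 = 277/1.46 = 190 < K2 = 504; K2/α21 = 504/0.438 = 1150 > K1 = 277.
Since the inequalities point opposite ways, species 2 can invade but species 1 cannot.

species 2 excludes species 1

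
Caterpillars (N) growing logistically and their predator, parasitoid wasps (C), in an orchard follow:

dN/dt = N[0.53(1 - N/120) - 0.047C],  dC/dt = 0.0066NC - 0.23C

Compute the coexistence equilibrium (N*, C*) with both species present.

N* ≈ 34.8, C* ≈ 8

From dC/dt = 0 with C > 0: 0.0066N* = 0.23, so N* = 34.8.
Substitute into dN/dt = 0: 0.53(1 - 34.8/120) = 0.047C*.
The bracket is 0.71, giving C* = 0.376/0.047 = 8.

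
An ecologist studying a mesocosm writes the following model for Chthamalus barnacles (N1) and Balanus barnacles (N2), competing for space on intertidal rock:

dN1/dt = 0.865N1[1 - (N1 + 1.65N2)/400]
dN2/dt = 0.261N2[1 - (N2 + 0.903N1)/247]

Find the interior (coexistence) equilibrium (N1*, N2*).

N1* ≈ 15.4, N2* ≈ 233

Setting both brackets to zero gives the nullclines N1 + 1.65N2 = 400 and 0.903N1 + N2 = 247.
Substituting N2 = 247 - 0.903N1 into the first: N1(1 - 1.65·0.903) = 400 - 1.65·247.
So N1* = -7.55/-0.49 = 15.4, and then N2* = 247 - 0.903·15.4 = 233.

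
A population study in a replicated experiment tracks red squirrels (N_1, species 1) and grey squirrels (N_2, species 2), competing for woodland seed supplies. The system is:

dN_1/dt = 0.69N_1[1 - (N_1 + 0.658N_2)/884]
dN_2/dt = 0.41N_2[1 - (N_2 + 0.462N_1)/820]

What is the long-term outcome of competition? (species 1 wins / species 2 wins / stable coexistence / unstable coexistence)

Compare the nullcline intercepts: K1/α12 = 884/0.658 = 1340 > K2 = 820; K2/α21 = 820/0.462 = 1770 > K1 = 884.
Since both inequalities hold, each species can invade when rare, so the interior equilibrium is stable.

stable coexistence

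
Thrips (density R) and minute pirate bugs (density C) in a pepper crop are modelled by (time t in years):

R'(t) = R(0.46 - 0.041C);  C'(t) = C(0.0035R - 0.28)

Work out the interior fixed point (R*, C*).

R* ≈ 80, C* ≈ 11.2

Set dC/dt = 0 with C > 0: 0.0035R - 0.28 = 0, so R* = 0.28/0.0035 = 80.
Set dR/dt = 0 with R > 0: 0.46 - 0.041C = 0, so C* = 0.46/0.041 = 11.2.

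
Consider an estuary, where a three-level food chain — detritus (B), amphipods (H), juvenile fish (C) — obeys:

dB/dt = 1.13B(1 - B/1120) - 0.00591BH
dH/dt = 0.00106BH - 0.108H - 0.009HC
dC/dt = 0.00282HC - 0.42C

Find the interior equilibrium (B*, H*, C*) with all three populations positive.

From dC/dt = 0: 0.00282H* = 0.42, so H* = 149.
From dB/dt = 0: 1.13(1 - B*/1120) = 0.00591·149, giving B* = 1120·(1 - 0.779) = 248.
From dH/dt = 0: 0.00106·248 - 0.108 = 0.009C*, so C* = 0.154/0.009 = 17.2.

B* ≈ 248, H* ≈ 149, C* ≈ 17.2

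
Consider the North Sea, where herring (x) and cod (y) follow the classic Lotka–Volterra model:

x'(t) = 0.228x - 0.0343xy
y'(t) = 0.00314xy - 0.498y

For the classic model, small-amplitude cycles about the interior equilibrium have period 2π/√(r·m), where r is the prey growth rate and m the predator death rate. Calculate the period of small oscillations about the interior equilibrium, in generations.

T ≈ 18.6 generations

Here r = 0.228 and m = 0.498, so r·m = 0.114.
ω = √0.114 = 0.337 per generation, hence T = 2π/ω ≈ 18.6 generations.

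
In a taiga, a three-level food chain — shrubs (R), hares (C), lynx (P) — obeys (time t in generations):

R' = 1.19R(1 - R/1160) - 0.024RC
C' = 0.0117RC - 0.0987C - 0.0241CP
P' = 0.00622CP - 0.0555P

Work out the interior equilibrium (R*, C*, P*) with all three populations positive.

R* ≈ 951, C* ≈ 8.92, P* ≈ 458

From dP/dt = 0: 0.00622C* = 0.0555, so C* = 8.92.
From dR/dt = 0: 1.19(1 - R*/1160) = 0.024·8.92, giving R* = 1160·(1 - 0.18) = 951.
From dC/dt = 0: 0.0117·951 - 0.0987 = 0.0241P*, so P* = 11/0.0241 = 458.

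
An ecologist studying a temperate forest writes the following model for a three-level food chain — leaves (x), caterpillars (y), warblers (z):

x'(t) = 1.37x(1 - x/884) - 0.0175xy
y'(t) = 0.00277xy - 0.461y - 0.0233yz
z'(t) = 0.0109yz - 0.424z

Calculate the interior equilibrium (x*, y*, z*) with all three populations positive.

From dz/dt = 0: 0.0109y* = 0.424, so y* = 38.9.
From dx/dt = 0: 1.37(1 - x*/884) = 0.0175·38.9, giving x* = 884·(1 - 0.497) = 445.
From dy/dt = 0: 0.00277·445 - 0.461 = 0.0233z*, so z* = 0.771/0.0233 = 33.1.

x* ≈ 445, y* ≈ 38.9, z* ≈ 33.1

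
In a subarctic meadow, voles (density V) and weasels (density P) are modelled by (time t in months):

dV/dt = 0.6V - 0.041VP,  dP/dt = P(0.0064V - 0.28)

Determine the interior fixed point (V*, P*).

Set dP/dt = 0 with P > 0: 0.0064V - 0.28 = 0, so V* = 0.28/0.0064 = 43.8.
Set dV/dt = 0 with V > 0: 0.6 - 0.041P = 0, so P* = 0.6/0.041 = 14.6.

V* ≈ 43.8, P* ≈ 14.6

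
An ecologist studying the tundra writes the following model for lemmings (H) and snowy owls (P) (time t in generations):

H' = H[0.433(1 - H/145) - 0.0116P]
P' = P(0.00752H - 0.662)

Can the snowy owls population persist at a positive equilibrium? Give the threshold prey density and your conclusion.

The predator equation gives dP/dt > 0 only when H > 0.662/0.00752 = 88.
Without the predator, H → K = 145. Since 145 > 88, the predator can invade and persist.

Threshold H = 88; K > 88, so yes, the predator persists.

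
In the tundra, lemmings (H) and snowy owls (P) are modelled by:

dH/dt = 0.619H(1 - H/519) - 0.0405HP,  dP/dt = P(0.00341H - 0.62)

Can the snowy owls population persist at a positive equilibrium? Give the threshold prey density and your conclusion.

Threshold H = 182; K > 182, so yes, the predator persists.

The predator equation gives dP/dt > 0 only when H > 0.62/0.00341 = 182.
Without the predator, H → K = 519. Since 519 > 182, the predator can invade and persist.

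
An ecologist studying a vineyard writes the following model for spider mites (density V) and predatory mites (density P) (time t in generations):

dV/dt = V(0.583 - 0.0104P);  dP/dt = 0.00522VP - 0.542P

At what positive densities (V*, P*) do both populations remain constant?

Set dP/dt = 0 with P > 0: 0.00522V - 0.542 = 0, so V* = 0.542/0.00522 = 104.
Set dV/dt = 0 with V > 0: 0.583 - 0.0104P = 0, so P* = 0.583/0.0104 = 56.1.

V* ≈ 104, P* ≈ 56.1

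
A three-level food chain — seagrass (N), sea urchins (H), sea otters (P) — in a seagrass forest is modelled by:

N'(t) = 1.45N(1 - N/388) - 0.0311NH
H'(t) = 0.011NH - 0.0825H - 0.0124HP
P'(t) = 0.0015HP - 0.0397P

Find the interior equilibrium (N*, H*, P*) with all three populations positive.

N* ≈ 168, H* ≈ 26.5, P* ≈ 142

From dP/dt = 0: 0.0015H* = 0.0397, so H* = 26.5.
From dN/dt = 0: 1.45(1 - N*/388) = 0.0311·26.5, giving N* = 388·(1 - 0.568) = 168.
From dH/dt = 0: 0.011·168 - 0.0825 = 0.0124P*, so P* = 1.76/0.0124 = 142.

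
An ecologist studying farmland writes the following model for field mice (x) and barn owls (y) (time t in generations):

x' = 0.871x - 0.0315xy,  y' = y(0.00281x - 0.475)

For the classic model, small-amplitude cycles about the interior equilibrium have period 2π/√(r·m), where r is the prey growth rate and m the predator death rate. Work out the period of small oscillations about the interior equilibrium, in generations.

T ≈ 9.77 generations

Here r = 0.871 and m = 0.475, so r·m = 0.414.
ω = √0.414 = 0.643 per generation, hence T = 2π/ω ≈ 9.77 generations.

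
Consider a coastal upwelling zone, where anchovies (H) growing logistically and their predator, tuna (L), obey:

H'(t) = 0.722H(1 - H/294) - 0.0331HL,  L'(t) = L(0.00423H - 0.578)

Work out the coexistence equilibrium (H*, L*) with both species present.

H* ≈ 137, L* ≈ 11.7

From dL/dt = 0 with L > 0: 0.00423H* = 0.578, so H* = 137.
Substitute into dH/dt = 0: 0.722(1 - 137/294) = 0.0331L*.
The bracket is 0.535, giving L* = 0.386/0.0331 = 11.7.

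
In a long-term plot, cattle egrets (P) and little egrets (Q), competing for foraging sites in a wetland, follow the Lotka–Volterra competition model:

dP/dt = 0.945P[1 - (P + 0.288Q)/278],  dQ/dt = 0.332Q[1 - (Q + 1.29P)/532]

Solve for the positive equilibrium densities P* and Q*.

P* ≈ 199, Q* ≈ 276

Setting both brackets to zero gives the nullclines P + 0.288Q = 278 and 1.29P + Q = 532.
Substituting Q = 532 - 1.29P into the first: P(1 - 0.288·1.29) = 278 - 0.288·532.
So P* = 125/0.628 = 199, and then Q* = 532 - 1.29·199 = 276.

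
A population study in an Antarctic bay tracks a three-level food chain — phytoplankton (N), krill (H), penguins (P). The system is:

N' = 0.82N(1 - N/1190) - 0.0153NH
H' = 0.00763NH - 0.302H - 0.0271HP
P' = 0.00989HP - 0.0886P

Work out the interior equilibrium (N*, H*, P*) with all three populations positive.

From dP/dt = 0: 0.00989H* = 0.0886, so H* = 8.96.
From dN/dt = 0: 0.82(1 - N*/1190) = 0.0153·8.96, giving N* = 1190·(1 - 0.167) = 991.
From dH/dt = 0: 0.00763·991 - 0.302 = 0.0271P*, so P* = 7.26/0.0271 = 268.

N* ≈ 991, H* ≈ 8.96, P* ≈ 268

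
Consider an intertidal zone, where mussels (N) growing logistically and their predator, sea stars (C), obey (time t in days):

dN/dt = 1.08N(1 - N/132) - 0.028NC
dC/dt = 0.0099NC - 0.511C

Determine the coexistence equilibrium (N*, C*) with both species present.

From dC/dt = 0 with C > 0: 0.0099N* = 0.511, so N* = 51.6.
Substitute into dN/dt = 0: 1.08(1 - 51.6/132) = 0.028C*.
The bracket is 0.609, giving C* = 0.658/0.028 = 23.5.

N* ≈ 51.6, C* ≈ 23.5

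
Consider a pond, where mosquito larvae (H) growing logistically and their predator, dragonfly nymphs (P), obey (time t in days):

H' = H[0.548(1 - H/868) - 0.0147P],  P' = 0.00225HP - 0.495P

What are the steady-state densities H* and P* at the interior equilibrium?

H* ≈ 220, P* ≈ 27.8

From dP/dt = 0 with P > 0: 0.00225H* = 0.495, so H* = 220.
Substitute into dH/dt = 0: 0.548(1 - 220/868) = 0.0147P*.
The bracket is 0.747, giving P* = 0.409/0.0147 = 27.8.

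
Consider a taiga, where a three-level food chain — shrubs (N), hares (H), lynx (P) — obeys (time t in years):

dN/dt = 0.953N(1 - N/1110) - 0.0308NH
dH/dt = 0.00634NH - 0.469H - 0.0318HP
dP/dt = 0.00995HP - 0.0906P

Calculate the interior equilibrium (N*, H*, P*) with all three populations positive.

From dP/dt = 0: 0.00995H* = 0.0906, so H* = 9.11.
From dN/dt = 0: 0.953(1 - N*/1110) = 0.0308·9.11, giving N* = 1110·(1 - 0.294) = 783.
From dH/dt = 0: 0.00634·783 - 0.469 = 0.0318P*, so P* = 4.5/0.0318 = 141.

N* ≈ 783, H* ≈ 9.11, P* ≈ 141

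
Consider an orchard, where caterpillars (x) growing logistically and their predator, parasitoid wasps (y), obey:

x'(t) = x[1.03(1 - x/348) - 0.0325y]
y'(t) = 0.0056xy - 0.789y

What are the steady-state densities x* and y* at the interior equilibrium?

x* ≈ 141, y* ≈ 18.9

From dy/dt = 0 with y > 0: 0.0056x* = 0.789, so x* = 141.
Substitute into dx/dt = 0: 1.03(1 - 141/348) = 0.0325y*.
The bracket is 0.595, giving y* = 0.613/0.0325 = 18.9.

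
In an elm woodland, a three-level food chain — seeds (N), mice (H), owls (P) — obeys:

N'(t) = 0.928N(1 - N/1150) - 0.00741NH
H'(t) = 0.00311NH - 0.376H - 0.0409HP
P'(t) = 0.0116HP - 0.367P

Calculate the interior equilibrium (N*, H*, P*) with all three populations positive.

N* ≈ 859, H* ≈ 31.6, P* ≈ 56.2

From dP/dt = 0: 0.0116H* = 0.367, so H* = 31.6.
From dN/dt = 0: 0.928(1 - N*/1150) = 0.00741·31.6, giving N* = 1150·(1 - 0.253) = 859.
From dH/dt = 0: 0.00311·859 - 0.376 = 0.0409P*, so P* = 2.3/0.0409 = 56.2.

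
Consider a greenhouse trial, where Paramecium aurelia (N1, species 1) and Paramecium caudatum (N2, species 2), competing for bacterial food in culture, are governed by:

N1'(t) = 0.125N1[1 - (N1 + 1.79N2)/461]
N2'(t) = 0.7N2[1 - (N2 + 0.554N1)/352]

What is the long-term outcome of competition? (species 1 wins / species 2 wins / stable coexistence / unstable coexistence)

species 2 excludes species 1

Compare the nullcline intercepts: K1/α12 = 461/1.79 = 258 < K2 = 352; K2/α21 = 352/0.554 = 635 > K1 = 461.
Since the inequalities point opposite ways, species 2 can invade but species 1 cannot.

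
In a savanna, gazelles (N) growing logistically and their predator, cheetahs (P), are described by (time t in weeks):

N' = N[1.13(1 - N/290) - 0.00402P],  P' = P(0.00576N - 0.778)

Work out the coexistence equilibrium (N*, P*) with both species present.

N* ≈ 135, P* ≈ 150

From dP/dt = 0 with P > 0: 0.00576N* = 0.778, so N* = 135.
Substitute into dN/dt = 0: 1.13(1 - 135/290) = 0.00402P*.
The bracket is 0.534, giving P* = 0.604/0.00402 = 150.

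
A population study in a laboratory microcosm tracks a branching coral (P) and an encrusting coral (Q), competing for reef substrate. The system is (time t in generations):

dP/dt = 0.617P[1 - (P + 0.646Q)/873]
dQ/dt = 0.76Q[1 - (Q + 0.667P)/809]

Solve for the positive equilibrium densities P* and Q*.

P* ≈ 616, Q* ≈ 398

Setting both brackets to zero gives the nullclines P + 0.646Q = 873 and 0.667P + Q = 809.
Substituting Q = 809 - 0.667P into the first: P(1 - 0.646·0.667) = 873 - 0.646·809.
So P* = 350/0.569 = 616, and then Q* = 809 - 0.667·616 = 398.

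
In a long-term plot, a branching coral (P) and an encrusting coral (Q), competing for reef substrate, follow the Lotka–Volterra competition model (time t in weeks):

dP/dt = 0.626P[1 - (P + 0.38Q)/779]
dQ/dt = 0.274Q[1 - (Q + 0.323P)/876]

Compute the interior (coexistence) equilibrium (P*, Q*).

Setting both brackets to zero gives the nullclines P + 0.38Q = 779 and 0.323P + Q = 876.
Substituting Q = 876 - 0.323P into the first: P(1 - 0.38·0.323) = 779 - 0.38·876.
So P* = 446/0.877 = 509, and then Q* = 876 - 0.323·509 = 712.

P* ≈ 509, Q* ≈ 712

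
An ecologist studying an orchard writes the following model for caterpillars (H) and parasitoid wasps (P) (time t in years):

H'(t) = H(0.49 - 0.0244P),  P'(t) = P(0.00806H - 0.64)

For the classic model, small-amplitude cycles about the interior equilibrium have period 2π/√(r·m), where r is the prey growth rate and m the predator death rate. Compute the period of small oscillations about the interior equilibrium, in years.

T ≈ 11.2 years

Here r = 0.49 and m = 0.64, so r·m = 0.314.
ω = √0.314 = 0.56 per year, hence T = 2π/ω ≈ 11.2 years.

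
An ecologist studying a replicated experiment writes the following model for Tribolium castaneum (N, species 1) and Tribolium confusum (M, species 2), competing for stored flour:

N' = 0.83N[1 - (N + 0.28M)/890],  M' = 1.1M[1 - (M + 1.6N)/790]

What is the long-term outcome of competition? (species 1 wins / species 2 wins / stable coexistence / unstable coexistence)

Compare the nullcline intercepts: K1/α12 = 890/0.28 = 3180 > K2 = 790; K2/α21 = 790/1.6 = 494 < K1 = 890.
Since the inequalities point opposite ways, species 1 can invade but species 2 cannot.

species 1 excludes species 2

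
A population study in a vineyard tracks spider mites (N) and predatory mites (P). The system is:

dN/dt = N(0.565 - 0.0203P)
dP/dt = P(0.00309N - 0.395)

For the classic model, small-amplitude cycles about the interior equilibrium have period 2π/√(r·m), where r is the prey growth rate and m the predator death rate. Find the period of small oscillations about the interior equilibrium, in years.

Here r = 0.565 and m = 0.395, so r·m = 0.223.
ω = √0.223 = 0.472 per year, hence T = 2π/ω ≈ 13.3 years.

T ≈ 13.3 years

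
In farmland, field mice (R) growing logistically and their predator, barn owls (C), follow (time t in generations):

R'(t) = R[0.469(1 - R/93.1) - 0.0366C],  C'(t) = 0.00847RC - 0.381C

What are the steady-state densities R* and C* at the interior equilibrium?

From dC/dt = 0 with C > 0: 0.00847R* = 0.381, so R* = 45.
Substitute into dR/dt = 0: 0.469(1 - 45/93.1) = 0.0366C*.
The bracket is 0.517, giving C* = 0.242/0.0366 = 6.62.

R* ≈ 45, C* ≈ 6.62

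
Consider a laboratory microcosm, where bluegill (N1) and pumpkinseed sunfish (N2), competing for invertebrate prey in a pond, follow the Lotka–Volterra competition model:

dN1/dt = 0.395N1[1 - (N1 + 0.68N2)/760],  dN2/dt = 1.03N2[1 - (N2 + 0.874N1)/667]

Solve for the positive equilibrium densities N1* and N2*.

Setting both brackets to zero gives the nullclines N1 + 0.68N2 = 760 and 0.874N1 + N2 = 667.
Substituting N2 = 667 - 0.874N1 into the first: N1(1 - 0.68·0.874) = 760 - 0.68·667.
So N1* = 306/0.406 = 755, and then N2* = 667 - 0.874·755 = 6.8.

N1* ≈ 755, N2* ≈ 6.8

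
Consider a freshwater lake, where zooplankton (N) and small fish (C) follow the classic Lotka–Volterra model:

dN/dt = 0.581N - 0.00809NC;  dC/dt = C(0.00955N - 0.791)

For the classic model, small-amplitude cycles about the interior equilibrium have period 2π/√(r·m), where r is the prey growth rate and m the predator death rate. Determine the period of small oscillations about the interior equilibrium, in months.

Here r = 0.581 and m = 0.791, so r·m = 0.46.
ω = √0.46 = 0.678 per month, hence T = 2π/ω ≈ 9.27 months.

T ≈ 9.27 months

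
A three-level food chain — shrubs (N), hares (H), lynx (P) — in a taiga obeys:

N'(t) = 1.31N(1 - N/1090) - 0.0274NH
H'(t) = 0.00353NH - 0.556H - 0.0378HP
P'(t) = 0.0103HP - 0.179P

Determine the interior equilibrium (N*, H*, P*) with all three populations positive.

From dP/dt = 0: 0.0103H* = 0.179, so H* = 17.4.
From dN/dt = 0: 1.31(1 - N*/1090) = 0.0274·17.4, giving N* = 1090·(1 - 0.363) = 694.
From dH/dt = 0: 0.00353·694 - 0.556 = 0.0378P*, so P* = 1.89/0.0378 = 50.1.

N* ≈ 694, H* ≈ 17.4, P* ≈ 50.1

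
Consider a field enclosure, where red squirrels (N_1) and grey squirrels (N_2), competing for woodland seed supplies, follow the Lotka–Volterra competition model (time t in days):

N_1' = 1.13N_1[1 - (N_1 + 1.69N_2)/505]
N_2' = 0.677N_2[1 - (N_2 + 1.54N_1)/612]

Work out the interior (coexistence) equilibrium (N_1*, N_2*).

N_1* ≈ 330, N_2* ≈ 103

Setting both brackets to zero gives the nullclines N_1 + 1.69N_2 = 505 and 1.54N_1 + N_2 = 612.
Substituting N_2 = 612 - 1.54N_1 into the first: N_1(1 - 1.69·1.54) = 505 - 1.69·612.
So N_1* = -529/-1.6 = 330, and then N_2* = 612 - 1.54·330 = 103.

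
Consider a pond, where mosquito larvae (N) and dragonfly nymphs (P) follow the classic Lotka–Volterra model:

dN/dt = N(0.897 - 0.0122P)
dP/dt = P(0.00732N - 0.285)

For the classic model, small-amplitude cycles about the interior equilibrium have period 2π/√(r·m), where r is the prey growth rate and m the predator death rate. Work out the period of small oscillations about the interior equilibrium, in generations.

T ≈ 12.4 generations

Here r = 0.897 and m = 0.285, so r·m = 0.256.
ω = √0.256 = 0.506 per generation, hence T = 2π/ω ≈ 12.4 generations.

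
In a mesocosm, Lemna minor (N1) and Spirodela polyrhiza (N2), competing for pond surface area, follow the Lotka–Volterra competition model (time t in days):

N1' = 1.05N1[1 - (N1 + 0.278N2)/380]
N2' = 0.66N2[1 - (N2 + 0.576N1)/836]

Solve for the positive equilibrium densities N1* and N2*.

N1* ≈ 176, N2* ≈ 735

Setting both brackets to zero gives the nullclines N1 + 0.278N2 = 380 and 0.576N1 + N2 = 836.
Substituting N2 = 836 - 0.576N1 into the first: N1(1 - 0.278·0.576) = 380 - 0.278·836.
So N1* = 148/0.84 = 176, and then N2* = 836 - 0.576·176 = 735.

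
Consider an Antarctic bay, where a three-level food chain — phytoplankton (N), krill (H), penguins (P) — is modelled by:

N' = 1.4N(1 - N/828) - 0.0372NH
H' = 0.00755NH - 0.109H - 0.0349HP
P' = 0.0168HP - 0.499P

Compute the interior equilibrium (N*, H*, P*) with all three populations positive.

N* ≈ 175, H* ≈ 29.7, P* ≈ 34.6

From dP/dt = 0: 0.0168H* = 0.499, so H* = 29.7.
From dN/dt = 0: 1.4(1 - N*/828) = 0.0372·29.7, giving N* = 828·(1 - 0.789) = 175.
From dH/dt = 0: 0.00755·175 - 0.109 = 0.0349P*, so P* = 1.21/0.0349 = 34.6.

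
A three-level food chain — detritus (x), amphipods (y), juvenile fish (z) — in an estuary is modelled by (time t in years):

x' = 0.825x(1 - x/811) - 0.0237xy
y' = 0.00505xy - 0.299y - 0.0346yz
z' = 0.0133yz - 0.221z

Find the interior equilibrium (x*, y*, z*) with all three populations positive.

x* ≈ 424, y* ≈ 16.6, z* ≈ 53.2

From dz/dt = 0: 0.0133y* = 0.221, so y* = 16.6.
From dx/dt = 0: 0.825(1 - x*/811) = 0.0237·16.6, giving x* = 811·(1 - 0.477) = 424.
From dy/dt = 0: 0.00505·424 - 0.299 = 0.0346z*, so z* = 1.84/0.0346 = 53.2.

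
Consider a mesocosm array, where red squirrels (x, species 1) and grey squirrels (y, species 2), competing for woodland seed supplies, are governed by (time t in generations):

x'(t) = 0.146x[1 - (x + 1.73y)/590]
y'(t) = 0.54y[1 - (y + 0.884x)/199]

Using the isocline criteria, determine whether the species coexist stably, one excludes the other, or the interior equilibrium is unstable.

Compare the nullcline intercepts: K1/α12 = 590/1.73 = 341 > K2 = 199; K2/α21 = 199/0.884 = 225 < K1 = 590.
Since the inequalities point opposite ways, species 1 can invade but species 2 cannot.

species 1 excludes species 2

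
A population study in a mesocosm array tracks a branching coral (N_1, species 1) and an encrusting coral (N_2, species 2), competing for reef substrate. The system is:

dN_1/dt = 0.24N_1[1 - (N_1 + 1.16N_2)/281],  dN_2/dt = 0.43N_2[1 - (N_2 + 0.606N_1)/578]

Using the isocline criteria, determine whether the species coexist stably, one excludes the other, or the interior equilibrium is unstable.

species 2 excludes species 1

Compare the nullcline intercepts: K1/α12 = 281/1.16 = 242 < K2 = 578; K2/α21 = 578/0.606 = 954 > K1 = 281.
Since the inequalities point opposite ways, species 2 can invade but species 1 cannot.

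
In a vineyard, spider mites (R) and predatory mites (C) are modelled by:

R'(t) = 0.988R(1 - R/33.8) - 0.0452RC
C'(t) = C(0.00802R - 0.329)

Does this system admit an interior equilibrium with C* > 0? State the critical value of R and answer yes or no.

The predator equation gives dC/dt > 0 only when R > 0.329/0.00802 = 41.
Without the predator, R → K = 33.8. Since 33.8 < 41, the predator cannot invade.

Threshold R = 41; K < 41, so no, the predator goes extinct.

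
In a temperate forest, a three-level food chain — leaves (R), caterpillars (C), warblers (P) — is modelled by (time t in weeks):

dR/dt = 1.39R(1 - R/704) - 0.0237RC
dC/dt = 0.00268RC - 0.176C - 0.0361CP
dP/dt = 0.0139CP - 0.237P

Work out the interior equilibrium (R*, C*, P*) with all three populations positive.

R* ≈ 499, C* ≈ 17.1, P* ≈ 32.2

From dP/dt = 0: 0.0139C* = 0.237, so C* = 17.1.
From dR/dt = 0: 1.39(1 - R*/704) = 0.0237·17.1, giving R* = 704·(1 - 0.291) = 499.
From dC/dt = 0: 0.00268·499 - 0.176 = 0.0361P*, so P* = 1.16/0.0361 = 32.2.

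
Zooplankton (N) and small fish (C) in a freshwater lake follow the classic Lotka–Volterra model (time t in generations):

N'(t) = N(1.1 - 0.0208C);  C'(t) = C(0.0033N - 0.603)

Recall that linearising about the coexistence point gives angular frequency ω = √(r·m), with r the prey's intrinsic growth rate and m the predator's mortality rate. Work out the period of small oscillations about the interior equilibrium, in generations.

Here r = 1.1 and m = 0.603, so r·m = 0.663.
ω = √0.663 = 0.814 per generation, hence T = 2π/ω ≈ 7.71 generations.

T ≈ 7.71 generations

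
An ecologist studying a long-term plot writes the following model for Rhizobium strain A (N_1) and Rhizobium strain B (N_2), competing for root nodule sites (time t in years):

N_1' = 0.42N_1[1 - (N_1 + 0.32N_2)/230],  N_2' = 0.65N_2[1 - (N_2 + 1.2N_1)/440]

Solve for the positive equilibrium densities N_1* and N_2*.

N_1* ≈ 145, N_2* ≈ 266

Setting both brackets to zero gives the nullclines N_1 + 0.32N_2 = 230 and 1.2N_1 + N_2 = 440.
Substituting N_2 = 440 - 1.2N_1 into the first: N_1(1 - 0.32·1.2) = 230 - 0.32·440.
So N_1* = 89.2/0.616 = 145, and then N_2* = 440 - 1.2·145 = 266.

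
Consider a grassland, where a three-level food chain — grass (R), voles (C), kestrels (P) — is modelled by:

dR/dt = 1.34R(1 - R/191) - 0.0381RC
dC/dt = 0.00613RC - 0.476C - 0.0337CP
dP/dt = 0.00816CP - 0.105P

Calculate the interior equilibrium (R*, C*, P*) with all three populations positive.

From dP/dt = 0: 0.00816C* = 0.105, so C* = 12.9.
From dR/dt = 0: 1.34(1 - R*/191) = 0.0381·12.9, giving R* = 191·(1 - 0.366) = 121.
From dC/dt = 0: 0.00613·121 - 0.476 = 0.0337P*, so P* = 0.266/0.0337 = 7.91.

R* ≈ 121, C* ≈ 12.9, P* ≈ 7.91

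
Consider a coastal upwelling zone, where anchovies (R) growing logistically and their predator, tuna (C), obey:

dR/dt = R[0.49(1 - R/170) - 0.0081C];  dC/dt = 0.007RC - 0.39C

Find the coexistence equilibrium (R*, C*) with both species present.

R* ≈ 55.7, C* ≈ 40.7

From dC/dt = 0 with C > 0: 0.007R* = 0.39, so R* = 55.7.
Substitute into dR/dt = 0: 0.49(1 - 55.7/170) = 0.0081C*.
The bracket is 0.672, giving C* = 0.329/0.0081 = 40.7.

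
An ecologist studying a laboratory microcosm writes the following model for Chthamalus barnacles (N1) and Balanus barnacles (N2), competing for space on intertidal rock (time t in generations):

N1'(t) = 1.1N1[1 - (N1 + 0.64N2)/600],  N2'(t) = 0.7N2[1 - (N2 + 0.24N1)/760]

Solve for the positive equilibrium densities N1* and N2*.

N1* ≈ 134, N2* ≈ 728

Setting both brackets to zero gives the nullclines N1 + 0.64N2 = 600 and 0.24N1 + N2 = 760.
Substituting N2 = 760 - 0.24N1 into the first: N1(1 - 0.64·0.24) = 600 - 0.64·760.
So N1* = 114/0.846 = 134, and then N2* = 760 - 0.24·134 = 728.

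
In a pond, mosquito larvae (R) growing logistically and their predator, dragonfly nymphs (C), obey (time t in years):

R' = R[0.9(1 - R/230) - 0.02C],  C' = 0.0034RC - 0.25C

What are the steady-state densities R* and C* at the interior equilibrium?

From dC/dt = 0 with C > 0: 0.0034R* = 0.25, so R* = 73.5.
Substitute into dR/dt = 0: 0.9(1 - 73.5/230) = 0.02C*.
The bracket is 0.68, giving C* = 0.612/0.02 = 30.6.

R* ≈ 73.5, C* ≈ 30.6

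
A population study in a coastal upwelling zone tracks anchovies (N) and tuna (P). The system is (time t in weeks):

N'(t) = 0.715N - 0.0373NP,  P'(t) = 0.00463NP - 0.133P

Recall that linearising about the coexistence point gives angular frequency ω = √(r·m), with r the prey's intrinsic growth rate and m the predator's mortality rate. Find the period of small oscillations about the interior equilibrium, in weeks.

Here r = 0.715 and m = 0.133, so r·m = 0.0951.
ω = √0.0951 = 0.308 per week, hence T = 2π/ω ≈ 20.4 weeks.

T ≈ 20.4 weeks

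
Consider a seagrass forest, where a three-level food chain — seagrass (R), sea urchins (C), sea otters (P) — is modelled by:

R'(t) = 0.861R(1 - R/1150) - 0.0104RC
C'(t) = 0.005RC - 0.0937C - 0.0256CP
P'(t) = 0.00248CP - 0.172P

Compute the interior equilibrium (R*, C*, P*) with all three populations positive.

R* ≈ 187, C* ≈ 69.4, P* ≈ 32.8

From dP/dt = 0: 0.00248C* = 0.172, so C* = 69.4.
From dR/dt = 0: 0.861(1 - R*/1150) = 0.0104·69.4, giving R* = 1150·(1 - 0.838) = 187.
From dC/dt = 0: 0.005·187 - 0.0937 = 0.0256P*, so P* = 0.839/0.0256 = 32.8.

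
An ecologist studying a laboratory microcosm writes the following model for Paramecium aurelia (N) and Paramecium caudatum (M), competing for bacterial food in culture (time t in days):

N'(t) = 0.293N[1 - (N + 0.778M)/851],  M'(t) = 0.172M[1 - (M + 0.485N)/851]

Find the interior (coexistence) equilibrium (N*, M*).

N* ≈ 303, M* ≈ 704

Setting both brackets to zero gives the nullclines N + 0.778M = 851 and 0.485N + M = 851.
Substituting M = 851 - 0.485N into the first: N(1 - 0.778·0.485) = 851 - 0.778·851.
So N* = 189/0.623 = 303, and then M* = 851 - 0.485·303 = 704.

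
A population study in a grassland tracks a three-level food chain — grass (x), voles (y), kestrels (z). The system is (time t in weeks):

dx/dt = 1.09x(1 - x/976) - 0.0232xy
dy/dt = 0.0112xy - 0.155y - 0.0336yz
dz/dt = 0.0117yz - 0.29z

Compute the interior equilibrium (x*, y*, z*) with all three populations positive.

From dz/dt = 0: 0.0117y* = 0.29, so y* = 24.8.
From dx/dt = 0: 1.09(1 - x*/976) = 0.0232·24.8, giving x* = 976·(1 - 0.528) = 461.
From dy/dt = 0: 0.0112·461 - 0.155 = 0.0336z*, so z* = 5.01/0.0336 = 149.

x* ≈ 461, y* ≈ 24.8, z* ≈ 149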